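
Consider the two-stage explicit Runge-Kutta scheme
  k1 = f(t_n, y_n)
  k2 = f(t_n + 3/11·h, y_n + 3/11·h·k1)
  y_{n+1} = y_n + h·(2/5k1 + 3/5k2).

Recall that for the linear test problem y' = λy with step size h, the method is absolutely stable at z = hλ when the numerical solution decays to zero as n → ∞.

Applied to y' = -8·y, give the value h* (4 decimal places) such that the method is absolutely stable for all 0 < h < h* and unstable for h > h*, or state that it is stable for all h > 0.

(-6.1111,0); λ=-8 ⇒ h* = (55/9)/8 = 0.7639.

Set f=λy, z=hλ:
  k1=λy_n ⇒ h·k1=z·y_n;  k2=λ(1+3/11z)y_n ⇒ h·k2=z(1+3/11z)y_n
  y_{n+1}/y_n = 1 + 2/5z + 3/5z(1+3/11z) = 1 + z + 9/55z²
  ⇒ R(z) = 1 + z + 9/55z².

Find x<0 with |R(x)|<1.
x=-0.61: |R|=0.4509
R=1: x+9/55x²=0 ⇒ x=−55/9=-6.1111; min R=1−1/(4·9/55)=-0.5278>−1
Confirm numerically:
  x=-5.052: |R|=0.12444 <1
  x=-4.341: |R|=0.25739 <1
  x=-3.855: |R|=0.42320 <1
  x=-6.524: |R|=1.44079 >1
  x=-6.437: |R|=1.34327 >1
Interval (-6.1111, 0).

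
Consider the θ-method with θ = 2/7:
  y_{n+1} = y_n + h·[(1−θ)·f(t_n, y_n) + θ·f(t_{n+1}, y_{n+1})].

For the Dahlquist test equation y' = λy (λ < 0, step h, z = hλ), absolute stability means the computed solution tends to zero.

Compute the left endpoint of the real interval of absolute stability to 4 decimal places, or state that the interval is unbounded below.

left endpoint -4.6667.

With y'=λy (z=hλ):
  y_{n+1} = y_n + z·[5/7·y_n + 2/7·y_{n+1}] ⇒ (1 − 2/7z)y_{n+1} = (1 + 5/7z)y_n
  Hence R(z) = (1 + 5/7z)/(1 − 2/7z).

Boundary: |R(x)|=1, x<0.
x=-1.49: |R|=0.0451
R=−1: 1+5/7x = −1+2/7x ⇒ -3/7x=2 ⇒ x=2/(-3/7)=-4.6667
Confirm numerically:
  x=-4.188: |R|=0.90661 <1
  x=-2.557: |R|=0.47755 <1
  x=-2.482: |R|=0.45219 <1
  x=-2.047: |R|=0.29160 <1
  x=-5.135: |R|=1.08135 >1
  x=-5.130: |R|=1.08053 >1
Stable set (-4.6667, 0).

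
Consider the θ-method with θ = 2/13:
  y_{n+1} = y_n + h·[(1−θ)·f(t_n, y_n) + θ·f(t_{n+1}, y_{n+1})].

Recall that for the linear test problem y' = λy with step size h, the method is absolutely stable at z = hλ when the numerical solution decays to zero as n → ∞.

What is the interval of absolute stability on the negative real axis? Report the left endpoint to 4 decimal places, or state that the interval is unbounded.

With y'=λy (z=hλ):
  y_{n+1} = y_n + z·[11/13·y_n + 2/13·y_{n+1}] ⇒ (1 − 2/13z)y_{n+1} = (1 + 11/13z)y_n
  ⇒ R(z) = (1 + 11/13z)/(1 − 2/13z).

Solve |R(x)|<1 on ℝ⁻.
x=-0.61: |R|=0.4423
R=−1: 1+11/13x = −1+2/13x ⇒ -9/13x=2 ⇒ x=2/(-9/13)=-2.8889
Confirm numerically:
  x=-1.671: |R|=0.32927 <1
  x=-1.420: |R|=0.16540 <1
  x=-1.259: |R|=0.05471 <1
  x=-1.242: |R|=0.04275 <1
  x=-3.379: |R|=1.22325 >1
  x=-3.047: |R|=1.07453 >1
Stable set (-2.8889, 0).

(-2.8889, 0).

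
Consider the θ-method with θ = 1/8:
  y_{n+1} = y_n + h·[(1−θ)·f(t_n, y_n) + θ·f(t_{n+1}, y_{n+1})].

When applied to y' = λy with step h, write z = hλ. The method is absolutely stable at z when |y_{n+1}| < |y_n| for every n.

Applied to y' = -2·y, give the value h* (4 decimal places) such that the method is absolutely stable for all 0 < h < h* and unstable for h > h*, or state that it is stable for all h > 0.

(-2.6667,0); λ=-2 ⇒ h* = (8/3)/2 = 1.3333.

Test eqn y'=λy, z=hλ:
  y_{n+1} = y_n + z·[7/8·y_n + 1/8·y_{n+1}] ⇒ (1 − 1/8z)y_{n+1} = (1 + 7/8z)y_n
  ⇒ R(z) = (1 + 7/8z)/(1 − 1/8z).

Need |R(x)|<1, x<0.
x=-1.18: |R|=0.0283
R=−1: 1+7/8x = −1+1/8x ⇒ -3/4x=2 ⇒ x=2/(-3/4)=-2.6667
Confirm numerically:
  x=-1.972: |R|=0.58203 <1
  x=-1.869: |R|=0.51505 <1
  x=-1.721: |R|=0.41632 <1
  x=-2.823: |R|=1.08667 >1
  x=-2.752: |R|=1.04762 >1
  x=-2.724: |R|=1.03208 >1
Interval (-2.6667, 0).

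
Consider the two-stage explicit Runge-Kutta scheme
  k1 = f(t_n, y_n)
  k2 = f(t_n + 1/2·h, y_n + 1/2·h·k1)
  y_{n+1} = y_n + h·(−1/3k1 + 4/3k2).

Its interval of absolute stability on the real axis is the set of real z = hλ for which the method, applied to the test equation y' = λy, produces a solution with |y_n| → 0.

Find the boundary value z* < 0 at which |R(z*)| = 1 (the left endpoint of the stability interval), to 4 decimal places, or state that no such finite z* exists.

left endpoint -1.5000.

On y'=λy, z=hλ:
  k1=λy_n ⇒ h·k1=z·y_n;  k2=λ(1+1/2z)y_n ⇒ h·k2=z(1+1/2z)y_n
  y_{n+1}/y_n = 1 − 1/3z + 4/3z(1+1/2z) = 1 + z + 2/3z²
  R(z) = 1 + z + 2/3z².

Boundary: |R(x)|=1, x<0.
x=-0.63: |R|=0.6346
R=1: x+2/3x²=0 ⇒ x=−3/2=-1.5000; min R=1−1/(4·2/3)=0.6250>−1
Confirm numerically:
  x=-1.420: |R|=0.92427 <1
  x=-1.233: |R|=0.78053 <1
  x=-1.089: |R|=0.70161 <1
  x=-1.617: |R|=1.12613 >1
  x=-1.609: |R|=1.11692 >1
  x=-1.582: |R|=1.08648 >1
So |R|<1 on (-1.5000, 0).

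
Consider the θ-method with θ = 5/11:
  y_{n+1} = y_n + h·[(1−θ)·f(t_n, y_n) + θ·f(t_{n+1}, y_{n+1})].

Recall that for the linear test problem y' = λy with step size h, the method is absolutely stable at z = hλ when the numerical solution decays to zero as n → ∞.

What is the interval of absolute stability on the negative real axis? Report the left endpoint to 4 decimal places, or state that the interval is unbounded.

(-22.0000, 0).

Set f=λy, z=hλ:
  y_{n+1} = y_n + z·[6/11·y_n + 5/11·y_{n+1}] ⇒ (1 − 5/11z)y_{n+1} = (1 + 6/11z)y_n
  R(z) = (1 + 6/11z)/(1 − 5/11z).

Boundary: |R(x)|=1, x<0.
x=-1.43: |R|=0.1333
R=−1: 1+6/11x = −1+5/11x ⇒ -1/11x=2 ⇒ x=2/(-1/11)=-22.0000
Confirm numerically:
  x=-16.255: |R|=0.93774 <1
  x=-12.120: |R|=0.86201 <1
  x=-9.158: |R|=0.77387 <1
  x=-22.545: |R|=1.00440 >1
  x=-22.376: |R|=1.00306 >1
Stable set (-22.0000, 0).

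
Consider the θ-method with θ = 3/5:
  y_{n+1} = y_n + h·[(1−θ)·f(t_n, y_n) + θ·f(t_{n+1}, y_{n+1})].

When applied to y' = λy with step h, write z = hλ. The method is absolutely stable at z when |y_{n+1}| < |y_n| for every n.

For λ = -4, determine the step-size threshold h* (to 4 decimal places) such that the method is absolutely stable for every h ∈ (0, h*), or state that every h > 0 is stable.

interval (−∞, 0). Any h>0 works for λ=-4.

With y'=λy (z=hλ):
  y_{n+1} = y_n + z·[2/5·y_n + 3/5·y_{n+1}] ⇒ (1 − 3/5z)y_{n+1} = (1 + 2/5z)y_n
  ⇒ R(z) = (1 + 2/5z)/(1 − 3/5z).

Need |R(x)|<1, x<0.
x=-0.87: |R|=0.4284
x=-2: |R|=0.0909
x=-10: |R|=0.4286
x=-100: |R|=0.6393
θ=3/5≥1/2 ⇒ |1+2/5x|<|1−3/5x| ∀x<0 ⇒ stable on all of ℝ⁻.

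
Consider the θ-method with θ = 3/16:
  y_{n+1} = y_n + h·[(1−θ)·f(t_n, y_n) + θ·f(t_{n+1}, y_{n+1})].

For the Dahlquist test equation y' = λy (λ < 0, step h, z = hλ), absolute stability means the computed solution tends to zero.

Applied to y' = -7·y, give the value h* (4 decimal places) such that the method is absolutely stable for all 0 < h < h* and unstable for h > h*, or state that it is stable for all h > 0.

(-3.2000,0); λ=-7 ⇒ h* = (16/5)/7 = 0.4571.

Test eqn y'=λy, z=hλ:
  y_{n+1} = y_n + z·[13/16·y_n + 3/16·y_{n+1}] ⇒ (1 − 3/16z)y_{n+1} = (1 + 13/16z)y_n
  so R(z) = (1 + 13/16z)/(1 − 3/16z).

Need |R(x)|<1, x<0.
x=-0.66: |R|=0.4127
R=−1: 1+13/16x = −1+3/16x ⇒ -5/8x=2 ⇒ x=2/(-5/8)=-3.2000
Confirm numerically:
  x=-1.838: |R|=0.36692 <1
  x=-1.455: |R|=0.14314 <1
  x=-1.334: |R|=0.06709 <1
  x=-3.791: |R|=1.21591 >1
  x=-3.401: |R|=1.07671 >1
  x=-3.273: |R|=1.02827 >1
So |R|<1 on (-3.2000, 0).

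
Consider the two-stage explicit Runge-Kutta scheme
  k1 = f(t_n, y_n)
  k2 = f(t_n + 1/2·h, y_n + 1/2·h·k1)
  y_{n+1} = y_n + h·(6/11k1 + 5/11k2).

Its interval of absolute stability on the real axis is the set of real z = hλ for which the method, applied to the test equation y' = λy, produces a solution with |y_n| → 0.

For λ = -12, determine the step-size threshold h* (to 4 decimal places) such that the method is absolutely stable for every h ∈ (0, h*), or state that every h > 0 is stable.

(-4.4000,0); λ=-12 ⇒ h* = (22/5)/12 = 0.3667.

Test eqn y'=λy, z=hλ:
  k1=λy_n ⇒ h·k1=z·y_n;  k2=λ(1+1/2z)y_n ⇒ h·k2=z(1+1/2z)y_n
  y_{n+1}/y_n = 1 + 6/11z + 5/11z(1+1/2z) = 1 + z + 5/22z²
  Hence R(z) = 1 + z + 5/22z².

Find x<0 with |R(x)|<1.
x=-0.35: |R|=0.6778
R=1: x+5/22x²=0 ⇒ x=−22/5=-4.4000; min R=1−1/(4·5/22)=-0.1000>−1
Confirm numerically:
  x=-4.255: |R|=0.85978 <1
  x=-4.150: |R|=0.76420 <1
  x=-3.711: |R|=0.41889 <1
  x=-4.938: |R|=1.60378 >1
  x=-4.629: |R|=1.24092 >1
  x=-4.572: |R|=1.17872 >1
Interval (-4.4000, 0).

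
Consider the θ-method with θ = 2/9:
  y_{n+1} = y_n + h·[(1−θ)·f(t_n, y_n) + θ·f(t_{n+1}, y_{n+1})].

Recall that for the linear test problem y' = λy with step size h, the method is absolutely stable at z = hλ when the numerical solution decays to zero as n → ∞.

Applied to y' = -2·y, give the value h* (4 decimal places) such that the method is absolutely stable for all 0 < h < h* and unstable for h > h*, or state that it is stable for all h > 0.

Test eqn y'=λy, z=hλ:
  y_{n+1} = y_n + z·[7/9·y_n + 2/9·y_{n+1}] ⇒ (1 − 2/9z)y_{n+1} = (1 + 7/9z)y_n
  R(z) = (1 + 7/9z)/(1 − 2/9z).

Need |R(x)|<1, x<0.
x=-0.49: |R|=0.5581
R=−1: 1+7/9x = −1+2/9x ⇒ -5/9x=2 ⇒ x=2/(-5/9)=-3.6000
Confirm numerically:
  x=-2.557: |R|=0.63051 <1
  x=-2.103: |R|=0.43321 <1
  x=-1.892: |R|=0.33198 <1
  x=-4.038: |R|=1.12825 >1
  x=-3.980: |R|=1.11203 >1
  x=-3.940: |R|=1.10071 >1
Stable set (-3.6000, 0).

(-3.6000,0); λ=-2 ⇒ h* = (18/5)/2 = 1.8000.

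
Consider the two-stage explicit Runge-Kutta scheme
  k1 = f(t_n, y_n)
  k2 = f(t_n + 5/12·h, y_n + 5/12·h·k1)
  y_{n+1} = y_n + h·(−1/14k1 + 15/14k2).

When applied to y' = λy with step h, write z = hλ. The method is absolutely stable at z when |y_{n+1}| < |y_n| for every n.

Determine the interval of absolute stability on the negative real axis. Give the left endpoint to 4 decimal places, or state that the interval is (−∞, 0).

On y'=λy, z=hλ:
  k1=λy_n ⇒ h·k1=z·y_n;  k2=λ(1+5/12z)y_n ⇒ h·k2=z(1+5/12z)y_n
  y_{n+1}/y_n = 1 − 1/14z + 15/14z(1+5/12z) = 1 + z + 25/56z²
  so R(z) = 1 + z + 25/56z².

Boundary: |R(x)|=1, x<0.
x=-0.47: |R|=0.6286
R=1: x+25/56x²=0 ⇒ x=−56/25=-2.2400; min R=1−1/(4·25/56)=0.4400>−1
Confirm numerically:
  x=-1.827: |R|=0.66315 <1
  x=-1.765: |R|=0.62573 <1
  x=-1.539: |R|=0.51838 <1
  x=-2.768: |R|=1.65246 >1
  x=-2.633: |R|=1.46195 >1
  x=-2.553: |R|=1.35674 >1
Interval (-2.2400, 0).

z∈(-2.2400,0).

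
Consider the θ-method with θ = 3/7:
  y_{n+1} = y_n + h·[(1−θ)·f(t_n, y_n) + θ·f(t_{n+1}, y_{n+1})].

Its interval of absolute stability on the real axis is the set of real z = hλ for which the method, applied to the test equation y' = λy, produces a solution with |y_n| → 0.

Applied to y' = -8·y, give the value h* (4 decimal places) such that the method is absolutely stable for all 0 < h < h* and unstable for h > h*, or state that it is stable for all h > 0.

Set f=λy, z=hλ:
  y_{n+1} = y_n + z·[4/7·y_n + 3/7·y_{n+1}] ⇒ (1 − 3/7z)y_{n+1} = (1 + 4/7z)y_n
  ⇒ R(z) = (1 + 4/7z)/(1 − 3/7z).

Find x<0 with |R(x)|<1.
x=-1.55: |R|=0.0687
R=−1: 1+4/7x = −1+3/7x ⇒ -1/7x=2 ⇒ x=2/(-1/7)=-14.0000
Confirm numerically:
  x=-11.056: |R|=0.92671 <1
  x=-8.852: |R|=0.84658 <1
  x=-8.642: |R|=0.83727 <1
  x=-7.980: |R|=0.80543 <1
  x=-14.543: |R|=1.01073 >1
  x=-14.166: |R|=1.00335 >1
  x=-14.160: |R|=1.00323 >1
Interval (-14.0000, 0).

(-14.0000,0); λ=-8 ⇒ h* = (14)/8 = 1.7500.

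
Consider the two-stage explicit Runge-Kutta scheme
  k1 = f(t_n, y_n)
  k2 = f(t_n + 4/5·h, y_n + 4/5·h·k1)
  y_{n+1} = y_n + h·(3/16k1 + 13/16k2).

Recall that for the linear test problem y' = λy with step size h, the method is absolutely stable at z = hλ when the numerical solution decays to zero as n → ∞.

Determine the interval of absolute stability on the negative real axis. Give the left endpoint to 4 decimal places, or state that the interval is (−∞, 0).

With y'=λy (z=hλ):
  k1=λy_n ⇒ h·k1=z·y_n;  k2=λ(1+4/5z)y_n ⇒ h·k2=z(1+4/5z)y_n
  y_{n+1}/y_n = 1 + 3/16z + 13/16z(1+4/5z) = 1 + z + 13/20z²
  so R(z) = 1 + z + 13/20z².

Solve |R(x)|<1 on ℝ⁻.
x=-1.74: |R|=1.2279
R=1: x+13/20x²=0 ⇒ x=−20/13=-1.5385; min R=1−1/(4·13/20)=0.6154>−1
Confirm numerically:
  x=-1.484: |R|=0.94747 <1
  x=-1.021: |R|=0.65659 <1
  x=-0.921: |R|=0.63036 <1
  x=-0.907: |R|=0.62772 <1
  x=-2.074: |R|=1.72196 >1
  x=-2.006: |R|=1.60962 >1
  x=-1.895: |R|=1.43917 >1
Interval (-1.5385, 0).

z∈(-1.5385,0).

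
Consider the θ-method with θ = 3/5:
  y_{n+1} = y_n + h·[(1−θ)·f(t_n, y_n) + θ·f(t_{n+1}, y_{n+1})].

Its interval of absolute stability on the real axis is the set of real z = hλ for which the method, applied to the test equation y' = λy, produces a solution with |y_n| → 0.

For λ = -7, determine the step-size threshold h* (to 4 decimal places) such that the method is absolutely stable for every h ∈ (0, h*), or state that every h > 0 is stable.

On y'=λy, z=hλ:
  y_{n+1} = y_n + z·[2/5·y_n + 3/5·y_{n+1}] ⇒ (1 − 3/5z)y_{n+1} = (1 + 2/5z)y_n
  R(z) = (1 + 2/5z)/(1 − 3/5z).

Boundary: |R(x)|=1, x<0.
x=-0.67: |R|=0.5221
x=-2: |R|=0.0909
x=-10: |R|=0.4286
x=-100: |R|=0.6393
θ=3/5≥1/2 ⇒ |1+2/5x|<|1−3/5x| ∀x<0 ⇒ stable on all of ℝ⁻.

interval (−∞, 0). Any h>0 works for λ=-7.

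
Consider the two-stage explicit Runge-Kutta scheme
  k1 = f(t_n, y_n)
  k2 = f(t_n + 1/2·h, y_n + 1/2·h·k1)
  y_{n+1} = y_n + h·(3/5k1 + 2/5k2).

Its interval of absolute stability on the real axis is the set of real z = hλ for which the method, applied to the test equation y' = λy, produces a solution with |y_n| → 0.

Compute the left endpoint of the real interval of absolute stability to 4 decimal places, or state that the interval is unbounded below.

z* = -5.0000.

Set f=λy, z=hλ:
  k1=λy_n ⇒ h·k1=z·y_n;  k2=λ(1+1/2z)y_n ⇒ h·k2=z(1+1/2z)y_n
  y_{n+1}/y_n = 1 + 3/5z + 2/5z(1+1/2z) = 1 + z + 1/5z²
  ⇒ R(z) = 1 + z + 1/5z².

Boundary: |R(x)|=1, x<0.
x=-0.97: |R|=0.2182
R=1: x+1/5x²=0 ⇒ x=−5=-5.0000; min R=1−1/(4·1/5)=-0.2500>−1
Confirm numerically:
  x=-4.811: |R|=0.81814 <1
  x=-3.780: |R|=0.07768 <1
  x=-3.543: |R|=0.03243 <1
  x=-3.528: |R|=0.03864 <1
  x=-5.548: |R|=1.60806 >1
  x=-5.340: |R|=1.36312 >1
  x=-5.092: |R|=1.09369 >1
So |R|<1 on (-5.0000, 0).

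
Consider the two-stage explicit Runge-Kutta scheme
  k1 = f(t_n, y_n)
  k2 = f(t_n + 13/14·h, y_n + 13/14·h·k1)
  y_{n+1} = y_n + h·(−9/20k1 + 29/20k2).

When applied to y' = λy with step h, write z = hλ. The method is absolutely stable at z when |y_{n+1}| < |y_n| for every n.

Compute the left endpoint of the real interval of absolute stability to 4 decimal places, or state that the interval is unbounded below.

left endpoint -0.7427.

Set f=λy, z=hλ:
  k1=λy_n ⇒ h·k1=z·y_n;  k2=λ(1+13/14z)y_n ⇒ h·k2=z(1+13/14z)y_n
  y_{n+1}/y_n = 1 − 9/20z + 29/20z(1+13/14z) = 1 + z + 377/280z²
  R(z) = 1 + z + 377/280z².

Solve |R(x)|<1 on ℝ⁻.
x=-0.5: |R|=0.8366
R=1: x+377/280x²=0 ⇒ x=−280/377=-0.7427; min R=1−1/(4·377/280)=0.8143>−1
Confirm numerically:
  x=-0.698: |R|=0.95799 <1
  x=-0.440: |R|=0.82067 <1
  x=-0.339: |R|=0.81573 <1
  x=-1.274: |R|=1.91136 >1
  x=-1.192: |R|=1.72109 >1
  x=-1.059: |R|=1.45099 >1
Stable set (-0.7427, 0).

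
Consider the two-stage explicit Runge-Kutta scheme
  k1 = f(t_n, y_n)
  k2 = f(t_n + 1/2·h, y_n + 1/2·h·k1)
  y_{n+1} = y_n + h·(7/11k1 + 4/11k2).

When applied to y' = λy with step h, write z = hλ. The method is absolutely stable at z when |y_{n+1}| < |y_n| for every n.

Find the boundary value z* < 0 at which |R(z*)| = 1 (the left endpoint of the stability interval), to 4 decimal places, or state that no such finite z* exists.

Test eqn y'=λy, z=hλ:
  k1=λy_n ⇒ h·k1=z·y_n;  k2=λ(1+1/2z)y_n ⇒ h·k2=z(1+1/2z)y_n
  y_{n+1}/y_n = 1 + 7/11z + 4/11z(1+1/2z) = 1 + z + 2/11z²
  ⇒ R(z) = 1 + z + 2/11z².

Solve |R(x)|<1 on ℝ⁻.
x=-1.63: |R|=0.1469
R=1: x+2/11x²=0 ⇒ x=−11/2=-5.5000; min R=1−1/(4·2/11)=-0.3750>−1
Confirm numerically:
  x=-4.238: |R|=0.02757 <1
  x=-3.950: |R|=0.11318 <1
  x=-3.247: |R|=0.33009 <1
  x=-2.263: |R|=0.33188 <1
  x=-6.005: |R|=1.55137 >1
  x=-5.897: |R|=1.42566 >1
Stable set (-5.5000, 0).

left endpoint -5.5000.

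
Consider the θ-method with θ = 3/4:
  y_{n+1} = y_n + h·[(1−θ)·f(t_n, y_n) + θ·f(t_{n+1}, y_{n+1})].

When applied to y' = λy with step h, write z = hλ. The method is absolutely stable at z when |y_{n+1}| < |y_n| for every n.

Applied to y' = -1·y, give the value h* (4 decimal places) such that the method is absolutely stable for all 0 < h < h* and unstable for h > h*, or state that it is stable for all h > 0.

Set f=λy, z=hλ:
  y_{n+1} = y_n + z·[1/4·y_n + 3/4·y_{n+1}] ⇒ (1 − 3/4z)y_{n+1} = (1 + 1/4z)y_n
  so R(z) = (1 + 1/4z)/(1 − 3/4z).

Find x<0 with |R(x)|<1.
x=-0.42: |R|=0.6806
x=-2: |R|=0.2000
x=-10: |R|=0.1765
x=-100: |R|=0.3158
θ=3/4≥1/2 ⇒ |1+1/4x|<|1−3/4x| ∀x<0 ⇒ stable on all of ℝ⁻.

unbounded; (−∞, 0). Any h>0 works for λ=-1.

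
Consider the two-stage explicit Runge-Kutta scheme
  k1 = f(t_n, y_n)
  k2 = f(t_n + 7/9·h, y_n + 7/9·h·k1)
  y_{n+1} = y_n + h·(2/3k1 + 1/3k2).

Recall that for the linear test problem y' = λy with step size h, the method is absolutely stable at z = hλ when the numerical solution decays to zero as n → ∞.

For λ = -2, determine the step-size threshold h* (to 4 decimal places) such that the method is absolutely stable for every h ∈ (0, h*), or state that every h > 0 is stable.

With y'=λy (z=hλ):
  k1=λy_n ⇒ h·k1=z·y_n;  k2=λ(1+7/9z)y_n ⇒ h·k2=z(1+7/9z)y_n
  y_{n+1}/y_n = 1 + 2/3z + 1/3z(1+7/9z) = 1 + z + 7/27z²
  ⇒ R(z) = 1 + z + 7/27z².

Boundary: |R(x)|=1, x<0.
x=-0.93: |R|=0.2942
R=1: x+7/27x²=0 ⇒ x=−27/7=-3.8571; min R=1−1/(4·7/27)=0.0357>−1
Confirm numerically:
  x=-3.032: |R|=0.35138 <1
  x=-2.912: |R|=0.28645 <1
  x=-1.996: |R|=0.03689 <1
  x=-4.340: |R|=1.54330 >1
  x=-4.098: |R|=1.25590 >1
  x=-3.924: |R|=1.06802 >1
Interval (-3.8571, 0).

(-3.8571,0); λ=-2 ⇒ h* = (27/7)/2 = 1.9286.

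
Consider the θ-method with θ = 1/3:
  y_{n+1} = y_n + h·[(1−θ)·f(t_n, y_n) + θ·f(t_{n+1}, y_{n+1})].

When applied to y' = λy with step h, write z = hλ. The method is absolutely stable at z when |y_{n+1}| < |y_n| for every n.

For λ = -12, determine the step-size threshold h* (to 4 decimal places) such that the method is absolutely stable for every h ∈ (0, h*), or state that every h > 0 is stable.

(-6.0000,0); λ=-12 ⇒ h* = (6)/12 = 0.5000.

On y'=λy, z=hλ:
  y_{n+1} = y_n + z·[2/3·y_n + 1/3·y_{n+1}] ⇒ (1 − 1/3z)y_{n+1} = (1 + 2/3z)y_n
  ⇒ R(z) = (1 + 2/3z)/(1 − 1/3z).

Need |R(x)|<1, x<0.
x=-1.75: |R|=0.1053
R=−1: 1+2/3x = −1+1/3x ⇒ -1/3x=2 ⇒ x=2/(-1/3)=-6.0000
Confirm numerically:
  x=-4.034: |R|=0.72050 <1
  x=-3.992: |R|=0.71281 <1
  x=-3.275: |R|=0.56574 <1
  x=-6.445: |R|=1.04711 >1
  x=-6.433: |R|=1.04590 >1
Stable set (-6.0000, 0).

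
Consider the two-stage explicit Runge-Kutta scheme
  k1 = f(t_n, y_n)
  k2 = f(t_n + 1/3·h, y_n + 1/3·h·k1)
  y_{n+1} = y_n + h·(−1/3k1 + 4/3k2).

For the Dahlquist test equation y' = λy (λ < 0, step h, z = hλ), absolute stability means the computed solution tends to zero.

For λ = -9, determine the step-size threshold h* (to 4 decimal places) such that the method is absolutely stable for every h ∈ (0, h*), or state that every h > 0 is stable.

On y'=λy, z=hλ:
  k1=λy_n ⇒ h·k1=z·y_n;  k2=λ(1+1/3z)y_n ⇒ h·k2=z(1+1/3z)y_n
  y_{n+1}/y_n = 1 − 1/3z + 4/3z(1+1/3z) = 1 + z + 4/9z²
  so R(z) = 1 + z + 4/9z².

Boundary: |R(x)|=1, x<0.
x=-1.53: |R|=0.5104
R=1: x+4/9x²=0 ⇒ x=−9/4=-2.2500; min R=1−1/(4·4/9)=0.4375>−1
Confirm numerically:
  x=-1.809: |R|=0.64544 <1
  x=-1.720: |R|=0.59484 <1
  x=-1.514: |R|=0.50475 <1
  x=-2.312: |R|=1.06371 >1
  x=-2.288: |R|=1.03864 >1
So |R|<1 on (-2.2500, 0).

(-2.2500,0); λ=-9 ⇒ h* = (9/4)/9 = 0.2500.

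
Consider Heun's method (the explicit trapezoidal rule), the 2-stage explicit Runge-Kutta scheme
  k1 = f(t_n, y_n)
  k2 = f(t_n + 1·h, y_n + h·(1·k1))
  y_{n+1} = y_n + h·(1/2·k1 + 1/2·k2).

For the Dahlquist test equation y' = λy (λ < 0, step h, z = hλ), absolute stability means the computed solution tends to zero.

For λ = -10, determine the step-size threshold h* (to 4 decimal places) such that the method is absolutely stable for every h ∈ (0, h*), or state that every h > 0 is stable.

On y'=λy, z=hλ:
  order 2, 2-stage ⇒ R(z)=1+z+z^2/2
  (e.g. R(-1.48)=0.61520, |R|=0.61520)

Solve |R(x)|<1 on ℝ⁻.
x=-1.48: |R|=0.6152
|R(-1.83)|=0.8445 |R(-1.71)|=0.7520 |R(-1.68)|=0.7312
Bisect:
  x_lo=-2.4062 |R|=1.4887  x_hi=-0.3833 |R|=0.6902
  mid=-1.39474 |R|=0.57791 →hi
  mid=-1.90046 |R|=0.90542 →hi
  mid=-2.15333 |R|=1.16508 →lo
  mid=-2.02690 |R|=1.02726 →lo
  mid=-1.96368 |R|=0.96434 →hi
  mid=-1.99529 |R|=0.99530 →hi
  mid=-2.01109 |R|=1.01115 →lo
  mid=-2.00319 |R|=1.00319 →lo
  mid=-1.99924 |R|=0.99924 →hi
  mid=-2.00121 |R|=1.00121 →lo
  ...
  [-2.00010,-1.99998] ⇒ x*=-2.0000
Stable set (-2.0000, 0).

(-2.0000,0); λ=-10 ⇒ h* = 0.2000.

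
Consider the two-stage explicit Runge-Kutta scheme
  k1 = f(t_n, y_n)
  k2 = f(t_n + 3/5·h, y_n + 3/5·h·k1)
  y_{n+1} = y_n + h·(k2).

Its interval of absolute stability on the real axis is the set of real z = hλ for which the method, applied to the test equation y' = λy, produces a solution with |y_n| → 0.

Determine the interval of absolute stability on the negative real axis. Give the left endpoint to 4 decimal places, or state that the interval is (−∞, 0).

On y'=λy, z=hλ:
  k1=λy_n ⇒ h·k1=z·y_n;  k2=λ(1+3/5z)y_n ⇒ h·k2=z(1+3/5z)y_n
  y_{n+1}/y_n = 1 + z(1+3/5z) = 1 + z + 3/5z²
  R(z) = 1 + z + 3/5z².

Solve |R(x)|<1 on ℝ⁻.
x=-0.32: |R|=0.7414
R=1: x+3/5x²=0 ⇒ x=−5/3=-1.6667; min R=1−1/(4·3/5)=0.5833>−1
Confirm numerically:
  x=-1.150: |R|=0.64350 <1
  x=-1.068: |R|=0.61637 <1
  x=-0.960: |R|=0.59296 <1
  x=-0.675: |R|=0.59837 <1
  x=-2.190: |R|=1.68766 >1
  x=-1.890: |R|=1.25326 >1
  x=-1.857: |R|=1.21207 >1
Interval (-1.6667, 0).

(-1.6667, 0).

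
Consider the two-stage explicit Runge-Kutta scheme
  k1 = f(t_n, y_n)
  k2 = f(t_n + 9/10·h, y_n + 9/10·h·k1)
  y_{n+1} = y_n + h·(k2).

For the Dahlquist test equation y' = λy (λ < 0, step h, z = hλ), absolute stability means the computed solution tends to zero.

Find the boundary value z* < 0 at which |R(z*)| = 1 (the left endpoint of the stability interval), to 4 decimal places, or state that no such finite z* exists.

z* = -1.1111.

On y'=λy, z=hλ:
  k1=λy_n ⇒ h·k1=z·y_n;  k2=λ(1+9/10z)y_n ⇒ h·k2=z(1+9/10z)y_n
  y_{n+1}/y_n = 1 + z(1+9/10z) = 1 + z + 9/10z²
  R(z) = 1 + z + 9/10z².

Solve |R(x)|<1 on ℝ⁻.
x=-1.58: |R|=1.6668
R=1: x+9/10x²=0 ⇒ x=−10/9=-1.1111; min R=1−1/(4·9/10)=0.7222>−1
Confirm numerically:
  x=-0.728: |R|=0.74899 <1
  x=-0.517: |R|=0.72356 <1
  x=-0.482: |R|=0.72709 <1
  x=-0.452: |R|=0.73187 <1
  x=-1.668: |R|=1.83600 >1
  x=-1.639: |R|=1.77869 >1
  x=-1.419: |R|=1.39320 >1
So |R|<1 on (-1.1111, 0).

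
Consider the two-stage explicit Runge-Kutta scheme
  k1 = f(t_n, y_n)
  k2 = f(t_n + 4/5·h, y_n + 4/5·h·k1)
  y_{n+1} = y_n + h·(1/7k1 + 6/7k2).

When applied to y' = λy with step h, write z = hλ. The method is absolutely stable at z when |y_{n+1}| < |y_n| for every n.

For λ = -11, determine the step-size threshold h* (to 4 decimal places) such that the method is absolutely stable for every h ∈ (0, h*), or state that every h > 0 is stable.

(-1.4583,0); λ=-11 ⇒ h* = (35/24)/11 = 0.1326.

On y'=λy, z=hλ:
  k1=λy_n ⇒ h·k1=z·y_n;  k2=λ(1+4/5z)y_n ⇒ h·k2=z(1+4/5z)y_n
  y_{n+1}/y_n = 1 + 1/7z + 6/7z(1+4/5z) = 1 + z + 24/35z²
  ⇒ R(z) = 1 + z + 24/35z².

Need |R(x)|<1, x<0.
x=-1.14: |R|=0.7512
R=1: x+24/35x²=0 ⇒ x=−35/24=-1.4583; min R=1−1/(4·24/35)=0.6354>−1
Confirm numerically:
  x=-1.402: |R|=0.94584 <1
  x=-1.313: |R|=0.86915 <1
  x=-1.040: |R|=0.70167 <1
  x=-0.586: |R|=0.64947 <1
  x=-1.731: |R|=1.32365 >1
  x=-1.696: |R|=1.27640 >1
So |R|<1 on (-1.4583, 0).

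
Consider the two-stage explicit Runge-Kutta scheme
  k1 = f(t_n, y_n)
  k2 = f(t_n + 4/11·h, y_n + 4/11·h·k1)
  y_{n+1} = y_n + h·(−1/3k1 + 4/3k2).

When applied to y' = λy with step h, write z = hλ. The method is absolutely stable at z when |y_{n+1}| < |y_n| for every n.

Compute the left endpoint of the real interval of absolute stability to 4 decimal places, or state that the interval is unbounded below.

left endpoint -2.0625.

With y'=λy (z=hλ):
  k1=λy_n ⇒ h·k1=z·y_n;  k2=λ(1+4/11z)y_n ⇒ h·k2=z(1+4/11z)y_n
  y_{n+1}/y_n = 1 − 1/3z + 4/3z(1+4/11z) = 1 + z + 16/33z²
  R(z) = 1 + z + 16/33z².

Boundary: |R(x)|=1, x<0.
x=-1.33: |R|=0.5276
R=1: x+16/33x²=0 ⇒ x=−33/16=-2.0625; min R=1−1/(4·16/33)=0.4844>−1
Confirm numerically:
  x=-1.576: |R|=0.62826 <1
  x=-1.549: |R|=0.61435 <1
  x=-1.381: |R|=0.54368 <1
  x=-1.375: |R|=0.54167 <1
  x=-2.201: |R|=1.14780 >1
  x=-2.135: |R|=1.07505 >1
So |R|<1 on (-2.0625, 0).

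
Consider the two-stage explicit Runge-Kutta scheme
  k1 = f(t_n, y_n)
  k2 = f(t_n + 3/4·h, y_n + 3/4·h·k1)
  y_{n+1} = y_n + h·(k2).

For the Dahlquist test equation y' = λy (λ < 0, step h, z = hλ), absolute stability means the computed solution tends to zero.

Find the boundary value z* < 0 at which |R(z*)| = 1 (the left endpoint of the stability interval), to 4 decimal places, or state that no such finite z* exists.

left endpoint -1.3333.

Test eqn y'=λy, z=hλ:
  k1=λy_n ⇒ h·k1=z·y_n;  k2=λ(1+3/4z)y_n ⇒ h·k2=z(1+3/4z)y_n
  y_{n+1}/y_n = 1 + z(1+3/4z) = 1 + z + 3/4z²
  R(z) = 1 + z + 3/4z².

Need |R(x)|<1, x<0.
x=-1.73: |R|=1.5147
R=1: x+3/4x²=0 ⇒ x=−4/3=-1.3333; min R=1−1/(4·3/4)=0.6667>−1
Confirm numerically:
  x=-1.242: |R|=0.91492 <1
  x=-0.984: |R|=0.74219 <1
  x=-0.966: |R|=0.73387 <1
  x=-0.855: |R|=0.69327 <1
  x=-1.796: |R|=1.62321 >1
  x=-1.445: |R|=1.12102 >1
Interval (-1.3333, 0).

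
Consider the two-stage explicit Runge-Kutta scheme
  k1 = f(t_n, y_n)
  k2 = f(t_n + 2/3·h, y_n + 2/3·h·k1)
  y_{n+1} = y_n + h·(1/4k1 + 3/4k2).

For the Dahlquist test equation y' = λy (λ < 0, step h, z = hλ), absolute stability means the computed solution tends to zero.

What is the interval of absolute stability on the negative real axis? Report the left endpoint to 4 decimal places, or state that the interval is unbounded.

(-2.0000, 0).

On y'=λy, z=hλ:
  k1=λy_n ⇒ h·k1=z·y_n;  k2=λ(1+2/3z)y_n ⇒ h·k2=z(1+2/3z)y_n
  y_{n+1}/y_n = 1 + 1/4z + 3/4z(1+2/3z) = 1 + z + 1/2z²
  R(z) = 1 + z + 1/2z².

Solve |R(x)|<1 on ℝ⁻.
x=-1.51: |R|=0.6300
R=1: x+1/2x²=0 ⇒ x=−2=-2.0000; min R=1−1/(4·1/2)=0.5000>−1
Confirm numerically:
  x=-1.565: |R|=0.65961 <1
  x=-1.498: |R|=0.62400 <1
  x=-1.083: |R|=0.50344 <1
  x=-2.414: |R|=1.49970 >1
  x=-2.276: |R|=1.31409 >1
  x=-2.128: |R|=1.13619 >1
Interval (-2.0000, 0).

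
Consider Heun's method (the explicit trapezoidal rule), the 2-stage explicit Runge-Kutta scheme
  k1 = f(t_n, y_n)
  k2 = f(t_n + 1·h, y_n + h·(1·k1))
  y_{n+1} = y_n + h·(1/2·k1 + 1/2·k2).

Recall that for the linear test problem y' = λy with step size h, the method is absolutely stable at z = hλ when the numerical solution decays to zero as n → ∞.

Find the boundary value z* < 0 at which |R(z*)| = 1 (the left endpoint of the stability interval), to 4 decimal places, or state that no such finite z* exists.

z* = -2.0000.

On y'=λy, z=hλ:
  order 2, 2-stage ⇒ R(z)=1+z+z^2/2
  (e.g. R(-1.77)=0.79645, |R|=0.79645)

Solve |R(x)|<1 on ℝ⁻.
x=-1.77: |R|=0.7964
|R(-1.93)|=0.9325 |R(-1.76)|=0.7888 |R(-0.6)|=0.5800
Bisect:
  x_lo=-2.6692 |R|=1.8931  x_hi=-0.0887 |R|=0.9153
  mid=-1.37893 |R|=0.57179 →hi
  mid=-2.02406 |R|=1.02435 →lo
  mid=-1.70150 |R|=0.74605 →hi
  mid=-1.86278 |R|=0.87219 →hi
  mid=-1.94342 |R|=0.94502 →hi
  mid=-1.98374 |R|=0.98387 →hi
  mid=-2.00390 |R|=1.00391 →lo
  mid=-1.99382 |R|=0.99384 →hi
  mid=-1.99886 |R|=0.99886 →hi
  ...
  [-2.00012,-1.99996] ⇒ x*=-2.0000
So |R|<1 on (-2.0000, 0).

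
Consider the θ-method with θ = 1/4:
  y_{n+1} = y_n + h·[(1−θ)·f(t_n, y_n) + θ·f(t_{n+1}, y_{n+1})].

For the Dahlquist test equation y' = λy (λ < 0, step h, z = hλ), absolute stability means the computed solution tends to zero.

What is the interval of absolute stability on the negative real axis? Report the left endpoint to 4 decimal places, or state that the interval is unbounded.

On y'=λy, z=hλ:
  y_{n+1} = y_n + z·[3/4·y_n + 1/4·y_{n+1}] ⇒ (1 − 1/4z)y_{n+1} = (1 + 3/4z)y_n
  R(z) = (1 + 3/4z)/(1 − 1/4z).

Find x<0 with |R(x)|<1.
x=-0.49: |R|=0.5635
R=−1: 1+3/4x = −1+1/4x ⇒ -1/2x=2 ⇒ x=2/(-1/2)=-4.0000
Confirm numerically:
  x=-3.205: |R|=0.77932 <1
  x=-2.878: |R|=0.67374 <1
  x=-2.246: |R|=0.43836 <1
  x=-2.214: |R|=0.42517 <1
  x=-4.409: |R|=1.09728 >1
  x=-4.095: |R|=1.02347 >1
So |R|<1 on (-4.0000, 0).

z∈(-4.0000,0).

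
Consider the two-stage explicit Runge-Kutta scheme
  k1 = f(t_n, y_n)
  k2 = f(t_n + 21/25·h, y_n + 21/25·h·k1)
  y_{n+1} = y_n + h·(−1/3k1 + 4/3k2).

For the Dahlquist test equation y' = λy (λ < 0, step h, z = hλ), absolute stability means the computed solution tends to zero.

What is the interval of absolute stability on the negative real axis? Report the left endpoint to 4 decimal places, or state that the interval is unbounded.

On y'=λy, z=hλ:
  k1=λy_n ⇒ h·k1=z·y_n;  k2=λ(1+21/25z)y_n ⇒ h·k2=z(1+21/25z)y_n
  y_{n+1}/y_n = 1 − 1/3z + 4/3z(1+21/25z) = 1 + z + 28/25z²
  ⇒ R(z) = 1 + z + 28/25z².

Need |R(x)|<1, x<0.
x=-1.76: |R|=2.7093
R=1: x+28/25x²=0 ⇒ x=−25/28=-0.8929; min R=1−1/(4·28/25)=0.7768>−1
Confirm numerically:
  x=-0.713: |R|=0.85637 <1
  x=-0.592: |R|=0.80052 <1
  x=-0.587: |R|=0.79892 <1
  x=-1.413: |R|=1.82316 >1
  x=-1.130: |R|=1.30013 >1
  x=-0.932: |R|=1.04086 >1
Interval (-0.8929, 0).

(-0.8929, 0).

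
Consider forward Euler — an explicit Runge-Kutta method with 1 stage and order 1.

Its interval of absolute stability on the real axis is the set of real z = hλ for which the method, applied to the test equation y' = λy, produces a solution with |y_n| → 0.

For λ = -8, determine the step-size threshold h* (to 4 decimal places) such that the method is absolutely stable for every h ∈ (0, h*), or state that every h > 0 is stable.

On y'=λy, z=hλ:
  order 1, 1-stage ⇒ R(z)=1+z
  (e.g. R(-0.87)=0.13000, |R|=0.13000)

Need |R(x)|<1, x<0.
x=-0.87: |R|=0.1300
|R(-1.93)|=0.9300 |R(-1.68)|=0.6800 |R(-0.92)|=0.0800
Bisect:
  x_lo=-2.5131 |R|=1.5131  x_hi=-0.0786 |R|=0.9214
  mid=-1.29587 |R|=0.29587 →hi
  mid=-1.90450 |R|=0.90450 →hi
  mid=-2.20881 |R|=1.20881 →lo
  mid=-2.05666 |R|=1.05666 →lo
  mid=-1.98058 |R|=0.98058 →hi
  mid=-2.01862 |R|=1.01862 →lo
  mid=-1.99960 |R|=0.99960 →hi
  mid=-2.00911 |R|=1.00911 →lo
  ...
  [-2.00004,-1.99990] ⇒ x*=-2.0000
So |R|<1 on (-2.0000, 0).

(-2.0000,0); λ=-8 ⇒ h* = 0.2500.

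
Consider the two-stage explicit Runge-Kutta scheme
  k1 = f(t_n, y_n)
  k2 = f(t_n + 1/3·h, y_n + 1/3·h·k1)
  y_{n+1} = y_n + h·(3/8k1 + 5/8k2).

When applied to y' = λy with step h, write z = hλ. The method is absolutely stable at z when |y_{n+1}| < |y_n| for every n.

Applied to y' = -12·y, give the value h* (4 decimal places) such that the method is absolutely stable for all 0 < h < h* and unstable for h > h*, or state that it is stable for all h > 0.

Test eqn y'=λy, z=hλ:
  k1=λy_n ⇒ h·k1=z·y_n;  k2=λ(1+1/3z)y_n ⇒ h·k2=z(1+1/3z)y_n
  y_{n+1}/y_n = 1 + 3/8z + 5/8z(1+1/3z) = 1 + z + 5/24z²
  R(z) = 1 + z + 5/24z².

Boundary: |R(x)|=1, x<0.
x=-1.59: |R|=0.0633
R=1: x+5/24x²=0 ⇒ x=−24/5=-4.8000; min R=1−1/(4·5/24)=-0.2000>−1
Confirm numerically:
  x=-4.324: |R|=0.57120 <1
  x=-3.639: |R|=0.11982 <1
  x=-3.433: |R|=0.02231 <1
  x=-1.967: |R|=0.16094 <1
  x=-5.132: |R|=1.35496 >1
  x=-4.951: |R|=1.15575 >1
Interval (-4.8000, 0).

(-4.8000,0); λ=-12 ⇒ h* = (24/5)/12 = 0.4000.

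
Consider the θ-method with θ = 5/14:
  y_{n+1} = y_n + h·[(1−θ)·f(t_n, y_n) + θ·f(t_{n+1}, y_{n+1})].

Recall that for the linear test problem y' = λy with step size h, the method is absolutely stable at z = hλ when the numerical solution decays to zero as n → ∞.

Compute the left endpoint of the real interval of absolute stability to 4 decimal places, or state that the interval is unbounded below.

left endpoint -7.0000.

Set f=λy, z=hλ:
  y_{n+1} = y_n + z·[9/14·y_n + 5/14·y_{n+1}] ⇒ (1 − 5/14z)y_{n+1} = (1 + 9/14z)y_n
  so R(z) = (1 + 9/14z)/(1 − 5/14z).

Find x<0 with |R(x)|<1.
x=-1.37: |R|=0.0801
R=−1: 1+9/14x = −1+5/14x ⇒ -2/7x=2 ⇒ x=2/(-2/7)=-7.0000
Confirm numerically:
  x=-6.752: |R|=0.97923 <1
  x=-6.333: |R|=0.94157 <1
  x=-5.379: |R|=0.84145 <1
  x=-7.481: |R|=1.03743 >1
  x=-7.135: |R|=1.01087 >1
  x=-7.049: |R|=1.00398 >1
Stable set (-7.0000, 0).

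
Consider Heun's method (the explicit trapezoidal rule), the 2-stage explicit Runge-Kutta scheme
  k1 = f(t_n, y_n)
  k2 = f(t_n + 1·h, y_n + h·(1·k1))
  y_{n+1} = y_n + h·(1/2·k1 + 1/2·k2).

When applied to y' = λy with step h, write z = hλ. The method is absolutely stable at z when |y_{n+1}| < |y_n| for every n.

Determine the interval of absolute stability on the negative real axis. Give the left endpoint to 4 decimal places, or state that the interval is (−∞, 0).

On y'=λy, z=hλ:
  order 2, 2-stage ⇒ R(z)=1+z+z^2/2
  (e.g. R(-1.54)=0.64580, |R|=0.64580)

Find x<0 with |R(x)|<1.
x=-1.54: |R|=0.6458
|R(-2.06)|=1.0618 |R(-1.1)|=0.5050 |R(-0.73)|=0.5364
Bisect:
  x_lo=-2.4264 |R|=1.5174  x_hi=-0.2029 |R|=0.8177
  mid=-1.31467 |R|=0.54951 →hi
  mid=-1.87056 |R|=0.87894 →hi
  mid=-2.14850 |R|=1.15953 →lo
  mid=-2.00953 |R|=1.00958 →lo
  mid=-1.94004 |R|=0.94184 →hi
  mid=-1.97479 |R|=0.97511 →hi
  mid=-1.99216 |R|=0.99219 →hi
  mid=-2.00084 |R|=1.00084 →lo
  mid=-1.99650 |R|=0.99651 →hi
  mid=-1.99867 |R|=0.99867 →hi
  ...
  [-2.00003,-1.99989] ⇒ x*=-2.0000
Stable set (-2.0000, 0).

z∈(-2.0000,0).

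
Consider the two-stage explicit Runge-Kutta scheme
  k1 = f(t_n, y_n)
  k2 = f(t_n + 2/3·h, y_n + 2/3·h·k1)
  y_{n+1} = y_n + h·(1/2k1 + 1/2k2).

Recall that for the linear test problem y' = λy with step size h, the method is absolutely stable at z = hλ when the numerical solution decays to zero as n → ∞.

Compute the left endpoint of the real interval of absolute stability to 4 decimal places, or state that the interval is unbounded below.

left endpoint -3.0000.

Set f=λy, z=hλ:
  k1=λy_n ⇒ h·k1=z·y_n;  k2=λ(1+2/3z)y_n ⇒ h·k2=z(1+2/3z)y_n
  y_{n+1}/y_n = 1 + 1/2z + 1/2z(1+2/3z) = 1 + z + 1/3z²
  Hence R(z) = 1 + z + 1/3z².

Boundary: |R(x)|=1, x<0.
x=-0.85: |R|=0.3908
R=1: x+1/3x²=0 ⇒ x=−3=-3.0000; min R=1−1/(4·1/3)=0.2500>−1
Confirm numerically:
  x=-1.737: |R|=0.26872 <1
  x=-1.552: |R|=0.25090 <1
  x=-1.452: |R|=0.25077 <1
  x=-1.261: |R|=0.26904 <1
  x=-3.302: |R|=1.33240 >1
  x=-3.251: |R|=1.27200 >1
Interval (-3.0000, 0).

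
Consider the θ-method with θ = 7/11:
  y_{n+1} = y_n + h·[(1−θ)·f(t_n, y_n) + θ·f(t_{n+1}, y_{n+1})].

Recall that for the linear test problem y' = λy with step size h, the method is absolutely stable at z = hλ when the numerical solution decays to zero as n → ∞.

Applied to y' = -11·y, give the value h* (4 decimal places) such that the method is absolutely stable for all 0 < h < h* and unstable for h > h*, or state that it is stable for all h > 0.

(−∞, 0) — no finite endpoint. Any h>0 works for λ=-11.

With y'=λy (z=hλ):
  y_{n+1} = y_n + z·[4/11·y_n + 7/11·y_{n+1}] ⇒ (1 − 7/11z)y_{n+1} = (1 + 4/11z)y_n
  Hence R(z) = (1 + 4/11z)/(1 − 7/11z).

Solve |R(x)|<1 on ℝ⁻.
x=-1.45: |R|=0.2459
x=-2: |R|=0.1200
x=-10: |R|=0.3580
x=-100: |R|=0.5471
θ=7/11≥1/2 ⇒ |1+4/11x|<|1−7/11x| ∀x<0 ⇒ unbounded interval.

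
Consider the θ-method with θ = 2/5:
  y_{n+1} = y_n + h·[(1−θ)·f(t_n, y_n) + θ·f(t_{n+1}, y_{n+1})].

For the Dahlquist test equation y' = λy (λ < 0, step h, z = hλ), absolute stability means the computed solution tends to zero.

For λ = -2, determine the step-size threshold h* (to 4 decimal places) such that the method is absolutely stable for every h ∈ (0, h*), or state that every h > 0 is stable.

(-10.0000,0); λ=-2 ⇒ h* = (10)/2 = 5.0000.

With y'=λy (z=hλ):
  y_{n+1} = y_n + z·[3/5·y_n + 2/5·y_{n+1}] ⇒ (1 − 2/5z)y_{n+1} = (1 + 3/5z)y_n
  ⇒ R(z) = (1 + 3/5z)/(1 − 2/5z).

Find x<0 with |R(x)|<1.
x=-0.42: |R|=0.6404
R=−1: 1+3/5x = −1+2/5x ⇒ -1/5x=2 ⇒ x=2/(-1/5)=-10.0000
Confirm numerically:
  x=-9.694: |R|=0.98745 <1
  x=-7.172: |R|=0.85380 <1
  x=-7.087: |R|=0.84808 <1
  x=-6.614: |R|=0.81424 <1
  x=-10.545: |R|=1.02089 >1
  x=-10.401: |R|=1.01554 >1
  x=-10.148: |R|=1.00585 >1
Stable set (-10.0000, 0).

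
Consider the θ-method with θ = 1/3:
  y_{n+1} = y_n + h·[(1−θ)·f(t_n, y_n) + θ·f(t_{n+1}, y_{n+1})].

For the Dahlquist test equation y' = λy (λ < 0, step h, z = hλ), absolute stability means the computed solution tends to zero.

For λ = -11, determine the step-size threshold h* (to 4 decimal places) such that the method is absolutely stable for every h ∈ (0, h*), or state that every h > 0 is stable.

(-6.0000,0); λ=-11 ⇒ h* = (6)/11 = 0.5455.

Set f=λy, z=hλ:
  y_{n+1} = y_n + z·[2/3·y_n + 1/3·y_{n+1}] ⇒ (1 − 1/3z)y_{n+1} = (1 + 2/3z)y_n
  so R(z) = (1 + 2/3z)/(1 − 1/3z).

Find x<0 with |R(x)|<1.
x=-0.62: |R|=0.4862
R=−1: 1+2/3x = −1+1/3x ⇒ -1/3x=2 ⇒ x=2/(-1/3)=-6.0000
Confirm numerically:
  x=-4.383: |R|=0.78098 <1
  x=-4.378: |R|=0.78016 <1
  x=-4.006: |R|=0.71539 <1
  x=-6.458: |R|=1.04842 >1
  x=-6.121: |R|=1.01327 >1
Interval (-6.0000, 0).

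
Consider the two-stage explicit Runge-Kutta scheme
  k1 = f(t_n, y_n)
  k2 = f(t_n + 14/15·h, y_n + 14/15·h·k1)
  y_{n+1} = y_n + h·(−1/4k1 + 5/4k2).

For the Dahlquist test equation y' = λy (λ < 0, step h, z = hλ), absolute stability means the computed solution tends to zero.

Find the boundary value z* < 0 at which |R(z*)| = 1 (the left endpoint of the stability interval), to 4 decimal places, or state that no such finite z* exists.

z* = -0.8571.

Test eqn y'=λy, z=hλ:
  k1=λy_n ⇒ h·k1=z·y_n;  k2=λ(1+14/15z)y_n ⇒ h·k2=z(1+14/15z)y_n
  y_{n+1}/y_n = 1 − 1/4z + 5/4z(1+14/15z) = 1 + z + 7/6z²
  ⇒ R(z) = 1 + z + 7/6z².

Need |R(x)|<1, x<0.
x=-1.22: |R|=1.5165
R=1: x+7/6x²=0 ⇒ x=−6/7=-0.8571; min R=1−1/(4·7/6)=0.7857>−1
Confirm numerically:
  x=-0.669: |R|=0.85315 <1
  x=-0.494: |R|=0.79071 <1
  x=-0.435: |R|=0.78576 <1
  x=-0.348: |R|=0.79329 <1
  x=-1.171: |R|=1.42878 >1
  x=-1.028: |R|=1.20491 >1
  x=-0.968: |R|=1.12519 >1
Stable set (-0.8571, 0).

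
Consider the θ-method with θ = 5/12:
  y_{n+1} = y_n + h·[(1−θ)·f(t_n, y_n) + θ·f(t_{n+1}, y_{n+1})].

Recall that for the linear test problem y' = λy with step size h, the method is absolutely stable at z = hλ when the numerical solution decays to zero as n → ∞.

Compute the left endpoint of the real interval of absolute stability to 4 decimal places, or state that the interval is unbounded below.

left endpoint -12.0000.

Set f=λy, z=hλ:
  y_{n+1} = y_n + z·[7/12·y_n + 5/12·y_{n+1}] ⇒ (1 − 5/12z)y_{n+1} = (1 + 7/12z)y_n
  Hence R(z) = (1 + 7/12z)/(1 − 5/12z).

Find x<0 with |R(x)|<1.
x=-0.68: |R|=0.4701
R=−1: 1+7/12x = −1+5/12x ⇒ -1/6x=2 ⇒ x=2/(-1/6)=-12.0000
Confirm numerically:
  x=-11.752: |R|=0.99299 <1
  x=-10.703: |R|=0.96041 <1
  x=-5.967: |R|=0.71158 <1
  x=-5.243: |R|=0.64637 <1
  x=-12.382: |R|=1.01034 >1
  x=-12.169: |R|=1.00464 >1
Interval (-12.0000, 0).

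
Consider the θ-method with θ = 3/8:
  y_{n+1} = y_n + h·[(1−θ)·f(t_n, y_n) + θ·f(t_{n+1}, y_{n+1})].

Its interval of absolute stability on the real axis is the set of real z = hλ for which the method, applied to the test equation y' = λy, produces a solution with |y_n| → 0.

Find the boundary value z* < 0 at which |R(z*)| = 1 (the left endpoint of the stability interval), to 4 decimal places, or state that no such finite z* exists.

With y'=λy (z=hλ):
  y_{n+1} = y_n + z·[5/8·y_n + 3/8·y_{n+1}] ⇒ (1 − 3/8z)y_{n+1} = (1 + 5/8z)y_n
  ⇒ R(z) = (1 + 5/8z)/(1 − 3/8z).

Boundary: |R(x)|=1, x<0.
x=-0.31: |R|=0.7223
R=−1: 1+5/8x = −1+3/8x ⇒ -1/4x=2 ⇒ x=2/(-1/4)=-8.0000
Confirm numerically:
  x=-7.484: |R|=0.96611 <1
  x=-6.393: |R|=0.88175 <1
  x=-3.796: |R|=0.56633 <1
  x=-8.466: |R|=1.02791 >1
  x=-8.240: |R|=1.01467 >1
So |R|<1 on (-8.0000, 0).

z* = -8.0000.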